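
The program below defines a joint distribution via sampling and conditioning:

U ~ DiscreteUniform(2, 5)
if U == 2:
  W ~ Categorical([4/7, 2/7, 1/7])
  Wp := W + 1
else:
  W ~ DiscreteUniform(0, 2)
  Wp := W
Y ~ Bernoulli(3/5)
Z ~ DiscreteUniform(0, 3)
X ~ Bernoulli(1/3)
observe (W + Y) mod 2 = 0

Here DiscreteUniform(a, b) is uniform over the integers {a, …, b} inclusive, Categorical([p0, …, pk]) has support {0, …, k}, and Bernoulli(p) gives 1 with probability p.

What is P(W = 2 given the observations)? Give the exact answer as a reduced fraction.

P(W = 2 | obs) = 16/65

Enumerate traces; 96 have nonzero weight after conditioning:
  (U=2, W=0, Y=0, Z=0, X=0) weight 1/105
  (U=2, W=0, Y=0, Z=0, X=1) weight 1/210
  (U=2, W=0, Y=0, Z=1, X=0) weight 1/105
  (U=2, W=0, Y=0, Z=1, X=1) weight 1/210
  (U=2, W=0, Y=0, Z=2, X=0) weight 1/105
  (U=2, W=0, Y=0, Z=2, X=1) weight 1/210
  (U=2, W=0, Y=0, Z=3, X=0) weight 1/105
  (U=2, W=0, Y=0, Z=3, X=1) weight 1/210
  (U=2, W=1, Y=1, Z=0, X=0) weight 1/140
  (U=2, W=2, Y=0, Z=0, X=0) weight 1/420
  … 86 more
Group by W:
  weight(W=0) = 11/70
  weight(W=1) = 27/140
  weight(W=2) = 4/35
Total weight = 11/70 + 27/140 + 4/35 = 13/28
P(W=0 | obs) = 11/70 / 13/28 = 22/65
P(W=1 | obs) = 27/140 / 13/28 = 27/65
P(W=2 | obs) = 4/35 / 13/28 = 16/65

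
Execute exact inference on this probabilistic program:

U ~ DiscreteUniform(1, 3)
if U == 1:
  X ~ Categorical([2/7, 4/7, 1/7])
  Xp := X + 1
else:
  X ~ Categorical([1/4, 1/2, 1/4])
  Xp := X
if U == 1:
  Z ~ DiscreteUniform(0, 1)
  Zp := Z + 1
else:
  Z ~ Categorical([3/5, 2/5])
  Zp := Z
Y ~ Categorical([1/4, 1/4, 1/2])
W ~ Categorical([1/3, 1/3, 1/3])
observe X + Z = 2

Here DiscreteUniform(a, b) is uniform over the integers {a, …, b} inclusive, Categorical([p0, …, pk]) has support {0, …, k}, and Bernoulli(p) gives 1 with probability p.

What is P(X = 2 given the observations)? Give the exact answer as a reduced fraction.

Enumerate traces; 54 have nonzero weight after conditioning:
  (U=1, X=1, Z=1, Y=0, W=0) weight 1/126
  (U=1, X=1, Z=1, Y=0, W=1) weight 1/126
  (U=1, X=1, Z=1, Y=0, W=2) weight 1/126
  (U=1, X=1, Z=1, Y=1, W=0) weight 1/126
  (U=1, X=1, Z=1, Y=1, W=1) weight 1/126
  (U=1, X=1, Z=1, Y=1, W=2) weight 1/126
  (U=1, X=1, Z=1, Y=2, W=0) weight 1/63
  (U=1, X=1, Z=1, Y=2, W=1) weight 1/63
  (U=1, X=2, Z=0, Y=0, W=0) weight 1/504
  … 45 more
Group by X:
  weight(X=1) = 8/35
  weight(X=2) = 13/105
Total weight = 8/35 + 13/105 = 37/105
P(X=1 | obs) = 8/35 / 37/105 = 24/37
P(X=2 | obs) = 13/105 / 37/105 = 13/37

P(X = 2 | obs) = 13/37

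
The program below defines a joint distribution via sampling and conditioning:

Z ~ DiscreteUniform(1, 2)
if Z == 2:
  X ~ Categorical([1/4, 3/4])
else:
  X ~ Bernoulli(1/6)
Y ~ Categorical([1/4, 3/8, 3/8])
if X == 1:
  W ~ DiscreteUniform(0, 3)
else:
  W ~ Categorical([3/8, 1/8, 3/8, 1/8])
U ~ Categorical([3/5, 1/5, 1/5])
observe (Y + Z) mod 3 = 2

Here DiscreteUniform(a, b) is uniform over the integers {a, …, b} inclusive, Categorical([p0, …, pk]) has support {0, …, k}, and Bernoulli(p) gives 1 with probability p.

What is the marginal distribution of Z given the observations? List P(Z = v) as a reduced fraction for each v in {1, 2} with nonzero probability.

P(Z=1) = 3/5, P(Z=2) = 2/5

Enumerate traces; 48 have nonzero weight after conditioning:
  (Z=1, X=0, Y=1, W=0, U=0) weight 9/256
  (Z=1, X=0, Y=1, W=0, U=1) weight 3/256
  (Z=1, X=0, Y=1, W=0, U=2) weight 3/256
  (Z=1, X=0, Y=1, W=1, U=0) weight 3/256
  (Z=1, X=0, Y=1, W=1, U=1) weight 1/256
  (Z=1, X=0, Y=1, W=1, U=2) weight 1/256
  (Z=1, X=0, Y=1, W=2, U=0) weight 9/256
  (Z=1, X=0, Y=1, W=2, U=1) weight 3/256
  (Z=2, X=0, Y=0, W=0, U=0) weight 9/1280
  … 39 more
Group by Z:
  weight(Z=1) = 3/16
  weight(Z=2) = 1/8
Total weight = 3/16 + 1/8 = 5/16
P(Z=1 | obs) = 3/16 / 5/16 = 3/5
P(Z=2 | obs) = 1/8 / 5/16 = 2/5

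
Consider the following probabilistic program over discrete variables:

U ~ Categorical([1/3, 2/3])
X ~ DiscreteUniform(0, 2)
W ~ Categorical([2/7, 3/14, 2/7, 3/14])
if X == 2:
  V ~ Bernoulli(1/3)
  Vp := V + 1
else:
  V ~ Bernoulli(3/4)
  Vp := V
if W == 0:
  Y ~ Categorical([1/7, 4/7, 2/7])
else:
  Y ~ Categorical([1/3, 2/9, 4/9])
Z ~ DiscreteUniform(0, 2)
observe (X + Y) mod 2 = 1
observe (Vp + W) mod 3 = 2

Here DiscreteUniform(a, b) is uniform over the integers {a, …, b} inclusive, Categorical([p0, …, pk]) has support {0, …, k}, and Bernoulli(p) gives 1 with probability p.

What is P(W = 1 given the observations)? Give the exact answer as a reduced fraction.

P(W = 1 | obs) = 679/1179

Enumerate traces; 54 have nonzero weight after conditioning:
  (U=0, X=0, W=1, V=1, Y=1, Z=0) weight 1/756
  (U=0, X=0, W=1, V=1, Y=1, Z=1) weight 1/756
  (U=0, X=0, W=1, V=1, Y=1, Z=2) weight 1/756
  (U=0, X=0, W=2, V=0, Y=1, Z=0) weight 1/1701
  (U=0, X=0, W=2, V=0, Y=1, Z=1) weight 1/1701
  (U=0, X=0, W=2, V=0, Y=1, Z=2) weight 1/1701
  (U=0, X=1, W=1, V=1, Y=0, Z=0) weight 1/504
  (U=0, X=1, W=1, V=1, Y=0, Z=1) weight 1/504
  (U=0, X=2, W=0, V=1, Y=1, Z=0) weight 8/3969
  (U=0, X=2, W=3, V=1, Y=1, Z=0) weight 1/1701
  … 44 more
Group by W:
  weight(W=0) = 8/441
  weight(W=1) = 97/1512
  weight(W=2) = 1/42
  weight(W=3) = 1/189
Total weight = 8/441 + 97/1512 + 1/42 + 1/189 = 131/1176
P(W=0 | obs) = 8/441 / 131/1176 = 64/393
P(W=1 | obs) = 97/1512 / 131/1176 = 679/1179
P(W=2 | obs) = 1/42 / 131/1176 = 28/131
P(W=3 | obs) = 1/189 / 131/1176 = 56/1179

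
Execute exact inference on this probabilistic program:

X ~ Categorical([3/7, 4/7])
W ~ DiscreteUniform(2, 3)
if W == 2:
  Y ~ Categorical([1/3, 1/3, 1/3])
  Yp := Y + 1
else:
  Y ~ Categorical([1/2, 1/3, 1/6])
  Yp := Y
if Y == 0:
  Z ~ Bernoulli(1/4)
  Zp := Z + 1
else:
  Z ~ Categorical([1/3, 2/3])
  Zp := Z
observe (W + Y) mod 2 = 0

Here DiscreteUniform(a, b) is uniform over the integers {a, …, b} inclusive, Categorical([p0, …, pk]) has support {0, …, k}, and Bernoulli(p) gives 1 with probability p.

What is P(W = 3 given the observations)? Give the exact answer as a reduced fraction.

P(W = 3 | obs) = 1/3

Enumerate traces; 12 have nonzero weight after conditioning:
  (X=0, W=2, Y=0, Z=0) weight 3/56
  (X=0, W=2, Y=0, Z=1) weight 1/56
  (X=0, W=2, Y=2, Z=0) weight 1/42
  (X=0, W=2, Y=2, Z=1) weight 1/21
  (X=0, W=3, Y=1, Z=0) weight 1/42
  (X=0, W=3, Y=1, Z=1) weight 1/21
  (X=1, W=2, Y=0, Z=0) weight 1/14
  (X=1, W=2, Y=0, Z=1) weight 1/42
  … 4 more
Group by W:
  weight(W=2) = 1/3
  weight(W=3) = 1/6
Total weight = 1/3 + 1/6 = 1/2
P(W=2 | obs) = 1/3 / 1/2 = 2/3
P(W=3 | obs) = 1/6 / 1/2 = 1/3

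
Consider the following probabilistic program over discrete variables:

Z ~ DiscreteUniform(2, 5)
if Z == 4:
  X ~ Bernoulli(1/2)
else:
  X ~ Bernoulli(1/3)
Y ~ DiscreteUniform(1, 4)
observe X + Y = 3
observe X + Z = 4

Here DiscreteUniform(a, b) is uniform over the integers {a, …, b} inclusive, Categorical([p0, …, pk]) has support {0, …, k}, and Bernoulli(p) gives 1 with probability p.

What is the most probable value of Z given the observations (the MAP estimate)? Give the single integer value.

Enumerate traces; 2 have nonzero weight after conditioning:
  (Z=3, X=1, Y=2) weight 1/48
  (Z=4, X=0, Y=3) weight 1/32
Group by Z:
  weight(Z=3) = 1/48
  weight(Z=4) = 1/32
Total weight = 1/48 + 1/32 = 5/96
P(Z=3 | obs) = 1/48 / 5/96 = 2/5
P(Z=4 | obs) = 1/32 / 5/96 = 3/5
argmax = 4

argmax_v P(Z = v | obs) = 4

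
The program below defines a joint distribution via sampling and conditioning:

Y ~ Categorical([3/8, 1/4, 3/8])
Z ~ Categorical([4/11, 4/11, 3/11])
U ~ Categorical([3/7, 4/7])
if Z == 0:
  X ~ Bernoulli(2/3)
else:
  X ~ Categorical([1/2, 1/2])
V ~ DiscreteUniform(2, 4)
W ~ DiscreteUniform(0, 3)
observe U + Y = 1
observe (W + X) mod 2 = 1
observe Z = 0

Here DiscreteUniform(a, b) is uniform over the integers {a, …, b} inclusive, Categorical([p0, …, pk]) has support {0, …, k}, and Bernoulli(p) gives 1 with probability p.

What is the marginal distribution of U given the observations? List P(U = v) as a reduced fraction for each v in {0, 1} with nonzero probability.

Enumerate traces; 24 have nonzero weight after conditioning:
  (Y=0, Z=0, U=1, X=0, V=2, W=1) weight 1/462
  (Y=0, Z=0, U=1, X=0, V=2, W=3) weight 1/462
  (Y=0, Z=0, U=1, X=0, V=3, W=1) weight 1/462
  (Y=0, Z=0, U=1, X=0, V=3, W=3) weight 1/462
  (Y=0, Z=0, U=1, X=0, V=4, W=1) weight 1/462
  (Y=0, Z=0, U=1, X=0, V=4, W=3) weight 1/462
  (Y=0, Z=0, U=1, X=1, V=2, W=0) weight 1/231
  (Y=0, Z=0, U=1, X=1, V=2, W=2) weight 1/231
  (Y=1, Z=0, U=0, X=0, V=2, W=1) weight 1/924
  … 15 more
Group by U:
  weight(U=0) = 3/154
  weight(U=1) = 3/77
Total weight = 3/154 + 3/77 = 9/154
P(U=0 | obs) = 3/154 / 9/154 = 1/3
P(U=1 | obs) = 3/77 / 9/154 = 2/3

P(U=0) = 1/3, P(U=1) = 2/3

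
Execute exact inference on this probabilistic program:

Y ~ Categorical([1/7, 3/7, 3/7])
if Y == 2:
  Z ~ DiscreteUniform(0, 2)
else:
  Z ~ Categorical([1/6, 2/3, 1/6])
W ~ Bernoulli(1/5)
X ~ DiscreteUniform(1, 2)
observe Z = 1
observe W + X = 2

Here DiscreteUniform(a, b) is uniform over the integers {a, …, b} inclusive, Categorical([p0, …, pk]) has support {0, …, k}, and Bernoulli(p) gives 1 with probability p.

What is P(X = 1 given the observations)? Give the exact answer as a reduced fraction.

P(X = 1 | obs) = 1/5

Enumerate traces; 6 have nonzero weight after conditioning:
  (Y=0, Z=1, W=0, X=2) weight 4/105
  (Y=0, Z=1, W=1, X=1) weight 1/105
  (Y=1, Z=1, W=0, X=2) weight 4/35
  (Y=1, Z=1, W=1, X=1) weight 1/35
  (Y=2, Z=1, W=0, X=2) weight 2/35
  (Y=2, Z=1, W=1, X=1) weight 1/70
Group by X:
  weight(X=1) = 11/210
  weight(X=2) = 22/105
Total weight = 11/210 + 22/105 = 11/42
P(X=1 | obs) = 11/210 / 11/42 = 1/5
P(X=2 | obs) = 22/105 / 11/42 = 4/5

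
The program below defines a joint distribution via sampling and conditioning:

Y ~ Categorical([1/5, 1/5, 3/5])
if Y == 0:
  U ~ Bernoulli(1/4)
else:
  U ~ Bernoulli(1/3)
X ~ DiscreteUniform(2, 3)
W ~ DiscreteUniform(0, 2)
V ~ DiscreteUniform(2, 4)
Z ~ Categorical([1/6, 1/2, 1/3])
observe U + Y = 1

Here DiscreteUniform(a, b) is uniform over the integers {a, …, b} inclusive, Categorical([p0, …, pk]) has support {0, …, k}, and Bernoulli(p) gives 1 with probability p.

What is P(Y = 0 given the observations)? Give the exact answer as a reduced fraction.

P(Y = 0 | obs) = 3/11

Enumerate traces; 108 have nonzero weight after conditioning:
  (Y=0, U=1, X=2, W=0, V=2, Z=0) weight 1/2160
  (Y=0, U=1, X=2, W=0, V=2, Z=1) weight 1/720
  (Y=0, U=1, X=2, W=0, V=2, Z=2) weight 1/1080
  (Y=0, U=1, X=2, W=0, V=3, Z=0) weight 1/2160
  (Y=0, U=1, X=2, W=0, V=3, Z=1) weight 1/720
  (Y=0, U=1, X=2, W=0, V=3, Z=2) weight 1/1080
  (Y=0, U=1, X=2, W=0, V=4, Z=0) weight 1/2160
  (Y=0, U=1, X=2, W=0, V=4, Z=1) weight 1/720
  (Y=1, U=0, X=2, W=0, V=2, Z=0) weight 1/810
  … 99 more
Group by Y:
  weight(Y=0) = 1/20
  weight(Y=1) = 2/15
Total weight = 1/20 + 2/15 = 11/60
P(Y=0 | obs) = 1/20 / 11/60 = 3/11
P(Y=1 | obs) = 2/15 / 11/60 = 8/11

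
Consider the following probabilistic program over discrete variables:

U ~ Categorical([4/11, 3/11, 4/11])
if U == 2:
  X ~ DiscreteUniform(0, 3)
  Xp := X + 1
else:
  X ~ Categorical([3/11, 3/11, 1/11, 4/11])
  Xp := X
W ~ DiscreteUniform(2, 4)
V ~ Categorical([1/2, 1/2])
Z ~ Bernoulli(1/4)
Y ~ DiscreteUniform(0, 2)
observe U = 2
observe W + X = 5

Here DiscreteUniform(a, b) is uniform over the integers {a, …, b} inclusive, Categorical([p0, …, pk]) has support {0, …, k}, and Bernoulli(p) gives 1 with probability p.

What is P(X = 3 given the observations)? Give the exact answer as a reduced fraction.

Enumerate traces; 36 have nonzero weight after conditioning:
  (U=2, X=1, W=4, V=0, Z=0, Y=0) weight 1/264
  (U=2, X=1, W=4, V=0, Z=0, Y=1) weight 1/264
  (U=2, X=1, W=4, V=0, Z=0, Y=2) weight 1/264
  (U=2, X=1, W=4, V=0, Z=1, Y=0) weight 1/792
  (U=2, X=1, W=4, V=0, Z=1, Y=1) weight 1/792
  (U=2, X=1, W=4, V=0, Z=1, Y=2) weight 1/792
  (U=2, X=1, W=4, V=1, Z=0, Y=0) weight 1/264
  (U=2, X=1, W=4, V=1, Z=0, Y=1) weight 1/264
  (U=2, X=2, W=3, V=0, Z=0, Y=0) weight 1/264
  (U=2, X=3, W=2, V=0, Z=0, Y=0) weight 1/264
  … 26 more
Group by X:
  weight(X=1) = 1/33
  weight(X=2) = 1/33
  weight(X=3) = 1/33
Total weight = 1/33 + 1/33 + 1/33 = 1/11
P(X=1 | obs) = 1/33 / 1/11 = 1/3
P(X=2 | obs) = 1/33 / 1/11 = 1/3
P(X=3 | obs) = 1/33 / 1/11 = 1/3

P(X = 3 | obs) = 1/3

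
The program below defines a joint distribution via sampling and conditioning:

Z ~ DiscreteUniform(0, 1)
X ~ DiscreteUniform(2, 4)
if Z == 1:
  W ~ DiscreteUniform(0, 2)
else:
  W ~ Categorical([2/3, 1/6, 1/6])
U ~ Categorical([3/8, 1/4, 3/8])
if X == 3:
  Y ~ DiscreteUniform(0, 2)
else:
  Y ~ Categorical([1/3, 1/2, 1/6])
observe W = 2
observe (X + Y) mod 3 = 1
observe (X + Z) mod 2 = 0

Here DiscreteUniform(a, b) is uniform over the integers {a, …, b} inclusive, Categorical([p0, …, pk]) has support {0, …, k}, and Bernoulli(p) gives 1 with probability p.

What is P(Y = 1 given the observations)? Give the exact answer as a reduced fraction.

Enumerate traces; 9 have nonzero weight after conditioning:
  (Z=0, X=2, W=2, U=0, Y=2) weight 1/576
  (Z=0, X=2, W=2, U=1, Y=2) weight 1/864
  (Z=0, X=2, W=2, U=2, Y=2) weight 1/576
  (Z=0, X=4, W=2, U=0, Y=0) weight 1/288
  (Z=0, X=4, W=2, U=1, Y=0) weight 1/432
  (Z=0, X=4, W=2, U=2, Y=0) weight 1/288
  (Z=1, X=3, W=2, U=0, Y=1) weight 1/144
  (Z=1, X=3, W=2, U=1, Y=1) weight 1/216
  … 1 more
Group by Y:
  weight(Y=0) = 1/108
  weight(Y=1) = 1/54
  weight(Y=2) = 1/216
Total weight = 1/108 + 1/54 + 1/216 = 7/216
P(Y=0 | obs) = 1/108 / 7/216 = 2/7
P(Y=1 | obs) = 1/54 / 7/216 = 4/7
P(Y=2 | obs) = 1/216 / 7/216 = 1/7

P(Y = 1 | obs) = 4/7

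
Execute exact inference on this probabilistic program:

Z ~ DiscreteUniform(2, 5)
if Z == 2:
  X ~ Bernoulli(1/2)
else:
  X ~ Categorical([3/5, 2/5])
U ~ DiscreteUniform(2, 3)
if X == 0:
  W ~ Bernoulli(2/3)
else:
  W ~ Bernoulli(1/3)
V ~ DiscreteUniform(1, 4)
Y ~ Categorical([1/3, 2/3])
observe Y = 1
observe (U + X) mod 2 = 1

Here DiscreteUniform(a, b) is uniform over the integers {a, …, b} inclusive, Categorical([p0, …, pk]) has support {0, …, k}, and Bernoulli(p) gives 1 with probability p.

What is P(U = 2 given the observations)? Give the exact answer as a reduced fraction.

P(U = 2 | obs) = 17/40

Enumerate traces; 64 have nonzero weight after conditioning:
  (Z=2, X=0, U=3, W=0, V=1, Y=1) weight 1/288
  (Z=2, X=0, U=3, W=0, V=2, Y=1) weight 1/288
  (Z=2, X=0, U=3, W=0, V=3, Y=1) weight 1/288
  (Z=2, X=0, U=3, W=0, V=4, Y=1) weight 1/288
  (Z=2, X=0, U=3, W=1, V=1, Y=1) weight 1/144
  (Z=2, X=0, U=3, W=1, V=2, Y=1) weight 1/144
  (Z=2, X=0, U=3, W=1, V=3, Y=1) weight 1/144
  (Z=2, X=0, U=3, W=1, V=4, Y=1) weight 1/144
  (Z=2, X=1, U=2, W=0, V=1, Y=1) weight 1/144
  … 55 more
Group by U:
  weight(U=2) = 17/120
  weight(U=3) = 23/120
Total weight = 17/120 + 23/120 = 1/3
P(U=2 | obs) = 17/120 / 1/3 = 17/40
P(U=3 | obs) = 23/120 / 1/3 = 23/40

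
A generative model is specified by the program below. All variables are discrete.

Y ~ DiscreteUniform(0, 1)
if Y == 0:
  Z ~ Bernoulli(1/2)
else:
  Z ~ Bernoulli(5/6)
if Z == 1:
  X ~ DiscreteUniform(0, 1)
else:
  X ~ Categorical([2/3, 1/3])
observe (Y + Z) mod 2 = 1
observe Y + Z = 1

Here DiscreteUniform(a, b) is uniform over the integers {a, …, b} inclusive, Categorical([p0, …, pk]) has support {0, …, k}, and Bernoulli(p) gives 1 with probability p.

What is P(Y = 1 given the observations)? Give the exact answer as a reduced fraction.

Enumerate traces; 4 have nonzero weight after conditioning:
  (Y=0, Z=1, X=0) weight 1/8
  (Y=0, Z=1, X=1) weight 1/8
  (Y=1, Z=0, X=0) weight 1/18
  (Y=1, Z=0, X=1) weight 1/36
Group by Y:
  weight(Y=0) = 1/4
  weight(Y=1) = 1/12
Total weight = 1/4 + 1/12 = 1/3
P(Y=0 | obs) = 1/4 / 1/3 = 3/4
P(Y=1 | obs) = 1/12 / 1/3 = 1/4

P(Y = 1 | obs) = 1/4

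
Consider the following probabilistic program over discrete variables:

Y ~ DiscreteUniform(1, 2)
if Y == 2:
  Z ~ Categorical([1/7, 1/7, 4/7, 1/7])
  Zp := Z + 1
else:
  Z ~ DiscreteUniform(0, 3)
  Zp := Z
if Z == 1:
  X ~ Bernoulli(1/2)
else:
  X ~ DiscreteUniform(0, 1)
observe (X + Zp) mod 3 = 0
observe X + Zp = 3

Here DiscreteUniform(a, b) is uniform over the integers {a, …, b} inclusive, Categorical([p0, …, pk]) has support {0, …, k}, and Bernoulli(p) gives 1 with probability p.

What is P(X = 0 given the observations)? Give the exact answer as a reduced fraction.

Enumerate traces; 4 have nonzero weight after conditioning:
  (Y=1, Z=2, X=1) weight 1/16
  (Y=1, Z=3, X=0) weight 1/16
  (Y=2, Z=1, X=1) weight 1/28
  (Y=2, Z=2, X=0) weight 1/7
Group by X:
  weight(X=0) = 23/112
  weight(X=1) = 11/112
Total weight = 23/112 + 11/112 = 17/56
P(X=0 | obs) = 23/112 / 17/56 = 23/34
P(X=1 | obs) = 11/112 / 17/56 = 11/34

P(X = 0 | obs) = 23/34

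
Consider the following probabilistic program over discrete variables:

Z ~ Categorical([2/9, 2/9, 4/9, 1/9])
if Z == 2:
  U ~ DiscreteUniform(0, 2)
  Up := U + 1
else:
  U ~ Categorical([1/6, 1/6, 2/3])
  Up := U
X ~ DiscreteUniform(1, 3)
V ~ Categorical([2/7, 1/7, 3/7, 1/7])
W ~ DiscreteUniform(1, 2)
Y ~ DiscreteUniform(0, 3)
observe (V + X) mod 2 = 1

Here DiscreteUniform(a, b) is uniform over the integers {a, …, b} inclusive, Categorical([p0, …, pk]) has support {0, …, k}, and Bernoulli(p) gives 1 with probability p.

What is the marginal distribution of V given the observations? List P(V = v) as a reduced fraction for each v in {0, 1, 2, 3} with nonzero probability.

P(V=0) = 1/3, P(V=1) = 1/12, P(V=2) = 1/2, P(V=3) = 1/12

Enumerate traces; 576 have nonzero weight after conditioning:
  (Z=0, U=0, X=1, V=0, W=1, Y=0) weight 1/2268
  (Z=0, U=0, X=1, V=0, W=1, Y=1) weight 1/2268
  (Z=0, U=0, X=1, V=0, W=1, Y=2) weight 1/2268
  (Z=0, U=0, X=1, V=0, W=1, Y=3) weight 1/2268
  (Z=0, U=0, X=1, V=0, W=2, Y=0) weight 1/2268
  (Z=0, U=0, X=1, V=0, W=2, Y=1) weight 1/2268
  (Z=0, U=0, X=1, V=0, W=2, Y=2) weight 1/2268
  (Z=0, U=0, X=1, V=0, W=2, Y=3) weight 1/2268
  (Z=0, U=0, X=1, V=2, W=1, Y=0) weight 1/1512
  (Z=0, U=0, X=2, V=1, W=1, Y=0) weight 1/4536
  … 566 more
Group by V:
  weight(V=0) = 4/21
  weight(V=1) = 1/21
  weight(V=2) = 2/7
  weight(V=3) = 1/21
Total weight = 4/21 + 1/21 + 2/7 + 1/21 = 4/7
P(V=0 | obs) = 4/21 / 4/7 = 1/3
P(V=1 | obs) = 1/21 / 4/7 = 1/12
P(V=2 | obs) = 2/7 / 4/7 = 1/2
P(V=3 | obs) = 1/21 / 4/7 = 1/12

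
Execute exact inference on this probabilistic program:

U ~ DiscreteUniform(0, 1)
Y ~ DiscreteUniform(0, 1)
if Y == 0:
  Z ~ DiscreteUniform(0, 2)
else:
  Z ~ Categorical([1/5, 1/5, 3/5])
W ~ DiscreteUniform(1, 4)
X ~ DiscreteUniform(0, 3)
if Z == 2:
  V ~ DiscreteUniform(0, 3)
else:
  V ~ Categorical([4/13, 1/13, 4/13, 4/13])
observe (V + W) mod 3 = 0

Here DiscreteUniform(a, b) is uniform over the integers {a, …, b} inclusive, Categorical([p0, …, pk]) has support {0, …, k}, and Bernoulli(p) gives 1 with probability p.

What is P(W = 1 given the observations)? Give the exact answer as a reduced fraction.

Enumerate traces; 240 have nonzero weight after conditioning:
  (U=0, Y=0, Z=0, W=1, X=0, V=2) weight 1/624
  (U=0, Y=0, Z=0, W=1, X=1, V=2) weight 1/624
  (U=0, Y=0, Z=0, W=1, X=2, V=2) weight 1/624
  (U=0, Y=0, Z=0, W=1, X=3, V=2) weight 1/624
  (U=0, Y=0, Z=0, W=2, X=0, V=1) weight 1/2496
  (U=0, Y=0, Z=0, W=2, X=1, V=1) weight 1/2496
  (U=0, Y=0, Z=0, W=2, X=2, V=1) weight 1/2496
  (U=0, Y=0, Z=0, W=2, X=3, V=1) weight 1/2496
  (U=0, Y=0, Z=0, W=3, X=0, V=0) weight 1/624
  (U=0, Y=0, Z=0, W=4, X=0, V=2) weight 1/624
  … 230 more
Group by W:
  weight(W=1) = 73/1040
  weight(W=2) = 41/1040
  weight(W=3) = 73/520
  weight(W=4) = 73/1040
Total weight = 73/1040 + 41/1040 + 73/520 + 73/1040 = 333/1040
P(W=1 | obs) = 73/1040 / 333/1040 = 73/333
P(W=2 | obs) = 41/1040 / 333/1040 = 41/333
P(W=3 | obs) = 73/520 / 333/1040 = 146/333
P(W=4 | obs) = 73/1040 / 333/1040 = 73/333

P(W = 1 | obs) = 73/333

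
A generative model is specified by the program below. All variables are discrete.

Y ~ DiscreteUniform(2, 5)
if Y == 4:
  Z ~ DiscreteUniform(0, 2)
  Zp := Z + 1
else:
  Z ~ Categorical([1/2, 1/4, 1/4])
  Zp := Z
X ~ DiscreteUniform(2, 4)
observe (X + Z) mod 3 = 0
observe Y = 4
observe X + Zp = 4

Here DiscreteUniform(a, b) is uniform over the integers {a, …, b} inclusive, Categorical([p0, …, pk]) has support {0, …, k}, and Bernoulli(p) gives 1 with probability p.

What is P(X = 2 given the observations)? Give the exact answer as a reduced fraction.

Enumerate traces; 2 have nonzero weight after conditioning:
  (Y=4, Z=0, X=3) weight 1/36
  (Y=4, Z=1, X=2) weight 1/36
Group by X:
  weight(X=2) = 1/36
  weight(X=3) = 1/36
Total weight = 1/36 + 1/36 = 1/18
P(X=2 | obs) = 1/36 / 1/18 = 1/2
P(X=3 | obs) = 1/36 / 1/18 = 1/2

P(X = 2 | obs) = 1/2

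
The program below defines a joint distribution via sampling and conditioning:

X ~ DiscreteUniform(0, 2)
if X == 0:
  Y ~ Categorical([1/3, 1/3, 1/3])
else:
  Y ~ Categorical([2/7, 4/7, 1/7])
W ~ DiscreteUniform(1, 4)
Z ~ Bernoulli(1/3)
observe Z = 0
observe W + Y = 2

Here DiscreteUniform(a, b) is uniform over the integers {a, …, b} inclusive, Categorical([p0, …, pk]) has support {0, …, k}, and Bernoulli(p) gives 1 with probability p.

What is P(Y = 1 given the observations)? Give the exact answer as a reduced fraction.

Enumerate traces; 6 have nonzero weight after conditioning:
  (X=0, Y=0, W=2, Z=0) weight 1/54
  (X=0, Y=1, W=1, Z=0) weight 1/54
  (X=1, Y=0, W=2, Z=0) weight 1/63
  (X=1, Y=1, W=1, Z=0) weight 2/63
  (X=2, Y=0, W=2, Z=0) weight 1/63
  (X=2, Y=1, W=1, Z=0) weight 2/63
Group by Y:
  weight(Y=0) = 19/378
  weight(Y=1) = 31/378
Total weight = 19/378 + 31/378 = 25/189
P(Y=0 | obs) = 19/378 / 25/189 = 19/50
P(Y=1 | obs) = 31/378 / 25/189 = 31/50

P(Y = 1 | obs) = 31/50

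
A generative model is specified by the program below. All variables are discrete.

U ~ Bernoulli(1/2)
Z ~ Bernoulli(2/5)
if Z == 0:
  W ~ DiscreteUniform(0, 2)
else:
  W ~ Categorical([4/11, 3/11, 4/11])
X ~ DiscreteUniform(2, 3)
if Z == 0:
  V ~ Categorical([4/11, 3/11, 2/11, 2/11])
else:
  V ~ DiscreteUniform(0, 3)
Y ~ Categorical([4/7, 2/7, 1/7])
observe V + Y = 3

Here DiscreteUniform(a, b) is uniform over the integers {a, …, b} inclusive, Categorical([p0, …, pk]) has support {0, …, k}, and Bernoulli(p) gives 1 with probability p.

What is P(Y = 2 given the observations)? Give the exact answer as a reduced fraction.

Enumerate traces; 72 have nonzero weight after conditioning:
  (U=0, Z=0, W=0, X=2, V=1, Y=2) weight 3/1540
  (U=0, Z=0, W=0, X=2, V=2, Y=1) weight 1/385
  (U=0, Z=0, W=0, X=2, V=3, Y=0) weight 2/385
  (U=0, Z=0, W=0, X=3, V=1, Y=2) weight 3/1540
  (U=0, Z=0, W=0, X=3, V=2, Y=1) weight 1/385
  (U=0, Z=0, W=0, X=3, V=3, Y=0) weight 2/385
  (U=0, Z=0, W=1, X=2, V=1, Y=2) weight 3/1540
  (U=0, Z=0, W=1, X=2, V=2, Y=1) weight 1/385
  … 64 more
Group by Y:
  weight(Y=0) = 46/385
  weight(Y=1) = 23/385
  weight(Y=2) = 29/770
Total weight = 46/385 + 23/385 + 29/770 = 167/770
P(Y=0 | obs) = 46/385 / 167/770 = 92/167
P(Y=1 | obs) = 23/385 / 167/770 = 46/167
P(Y=2 | obs) = 29/770 / 167/770 = 29/167

P(Y = 2 | obs) = 29/167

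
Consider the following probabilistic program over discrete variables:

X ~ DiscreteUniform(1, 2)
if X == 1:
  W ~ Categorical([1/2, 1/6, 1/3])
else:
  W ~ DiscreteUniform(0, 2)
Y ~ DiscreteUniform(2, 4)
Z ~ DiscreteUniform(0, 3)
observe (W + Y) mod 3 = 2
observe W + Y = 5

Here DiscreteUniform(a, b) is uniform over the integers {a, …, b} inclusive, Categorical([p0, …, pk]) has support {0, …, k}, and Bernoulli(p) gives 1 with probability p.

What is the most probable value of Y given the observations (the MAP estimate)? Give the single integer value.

Enumerate traces; 16 have nonzero weight after conditioning:
  (X=1, W=1, Y=4, Z=0) weight 1/144
  (X=1, W=1, Y=4, Z=1) weight 1/144
  (X=1, W=1, Y=4, Z=2) weight 1/144
  (X=1, W=1, Y=4, Z=3) weight 1/144
  (X=1, W=2, Y=3, Z=0) weight 1/72
  (X=1, W=2, Y=3, Z=1) weight 1/72
  (X=1, W=2, Y=3, Z=2) weight 1/72
  (X=1, W=2, Y=3, Z=3) weight 1/72
  … 8 more
Group by Y:
  weight(Y=3) = 1/9
  weight(Y=4) = 1/12
Total weight = 1/9 + 1/12 = 7/36
P(Y=3 | obs) = 1/9 / 7/36 = 4/7
P(Y=4 | obs) = 1/12 / 7/36 = 3/7
argmax = 3

argmax_v P(Y = v | obs) = 3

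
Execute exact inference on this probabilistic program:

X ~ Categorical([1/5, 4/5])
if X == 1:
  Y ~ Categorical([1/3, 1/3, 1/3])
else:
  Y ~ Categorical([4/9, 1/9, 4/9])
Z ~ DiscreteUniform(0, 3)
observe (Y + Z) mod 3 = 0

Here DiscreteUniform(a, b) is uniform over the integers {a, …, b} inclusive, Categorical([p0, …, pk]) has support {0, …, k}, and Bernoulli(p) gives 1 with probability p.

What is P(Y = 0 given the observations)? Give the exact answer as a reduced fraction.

P(Y = 0 | obs) = 32/61

Enumerate traces; 8 have nonzero weight after conditioning:
  (X=0, Y=0, Z=0) weight 1/45
  (X=0, Y=0, Z=3) weight 1/45
  (X=0, Y=1, Z=2) weight 1/180
  (X=0, Y=2, Z=1) weight 1/45
  (X=1, Y=0, Z=0) weight 1/15
  (X=1, Y=0, Z=3) weight 1/15
  (X=1, Y=1, Z=2) weight 1/15
  (X=1, Y=2, Z=1) weight 1/15
Group by Y:
  weight(Y=0) = 8/45
  weight(Y=1) = 13/180
  weight(Y=2) = 4/45
Total weight = 8/45 + 13/180 + 4/45 = 61/180
P(Y=0 | obs) = 8/45 / 61/180 = 32/61
P(Y=1 | obs) = 13/180 / 61/180 = 13/61
P(Y=2 | obs) = 4/45 / 61/180 = 16/61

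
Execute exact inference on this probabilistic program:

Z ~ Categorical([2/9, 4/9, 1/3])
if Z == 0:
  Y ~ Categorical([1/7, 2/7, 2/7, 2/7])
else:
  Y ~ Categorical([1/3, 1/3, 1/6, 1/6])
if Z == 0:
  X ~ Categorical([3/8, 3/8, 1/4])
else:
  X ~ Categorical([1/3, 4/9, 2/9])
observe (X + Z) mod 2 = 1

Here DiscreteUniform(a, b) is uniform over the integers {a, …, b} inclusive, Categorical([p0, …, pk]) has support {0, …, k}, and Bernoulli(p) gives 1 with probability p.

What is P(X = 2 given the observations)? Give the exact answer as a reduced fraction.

P(X = 2 | obs) = 32/155

Enumerate traces; 16 have nonzero weight after conditioning:
  (Z=0, Y=0, X=1) weight 1/84
  (Z=0, Y=1, X=1) weight 1/42
  (Z=0, Y=2, X=1) weight 1/42
  (Z=0, Y=3, X=1) weight 1/42
  (Z=1, Y=0, X=0) weight 4/81
  (Z=1, Y=0, X=2) weight 8/243
  (Z=1, Y=1, X=0) weight 4/81
  (Z=1, Y=1, X=2) weight 8/243
  … 8 more
Group by X:
  weight(X=0) = 4/27
  weight(X=1) = 25/108
  weight(X=2) = 8/81
Total weight = 4/27 + 25/108 + 8/81 = 155/324
P(X=0 | obs) = 4/27 / 155/324 = 48/155
P(X=1 | obs) = 25/108 / 155/324 = 15/31
P(X=2 | obs) = 8/81 / 155/324 = 32/155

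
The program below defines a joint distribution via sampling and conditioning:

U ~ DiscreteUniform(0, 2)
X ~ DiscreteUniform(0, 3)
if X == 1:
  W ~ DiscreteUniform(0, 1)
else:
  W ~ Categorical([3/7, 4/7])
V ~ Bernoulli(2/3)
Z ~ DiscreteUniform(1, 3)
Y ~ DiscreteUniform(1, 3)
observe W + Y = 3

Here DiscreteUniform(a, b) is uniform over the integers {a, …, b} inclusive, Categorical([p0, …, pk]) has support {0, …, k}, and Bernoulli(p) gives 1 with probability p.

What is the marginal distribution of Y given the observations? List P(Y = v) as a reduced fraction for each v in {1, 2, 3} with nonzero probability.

Enumerate traces; 144 have nonzero weight after conditioning:
  (U=0, X=0, W=0, V=0, Z=1, Y=3) weight 1/756
  (U=0, X=0, W=0, V=0, Z=2, Y=3) weight 1/756
  (U=0, X=0, W=0, V=0, Z=3, Y=3) weight 1/756
  (U=0, X=0, W=0, V=1, Z=1, Y=3) weight 1/378
  (U=0, X=0, W=0, V=1, Z=2, Y=3) weight 1/378
  (U=0, X=0, W=0, V=1, Z=3, Y=3) weight 1/378
  (U=0, X=0, W=1, V=0, Z=1, Y=2) weight 1/567
  (U=0, X=0, W=1, V=0, Z=2, Y=2) weight 1/567
  … 136 more
Group by Y:
  weight(Y=2) = 31/168
  weight(Y=3) = 25/168
Total weight = 31/168 + 25/168 = 1/3
P(Y=2 | obs) = 31/168 / 1/3 = 31/56
P(Y=3 | obs) = 25/168 / 1/3 = 25/56

P(Y=2) = 31/56, P(Y=3) = 25/56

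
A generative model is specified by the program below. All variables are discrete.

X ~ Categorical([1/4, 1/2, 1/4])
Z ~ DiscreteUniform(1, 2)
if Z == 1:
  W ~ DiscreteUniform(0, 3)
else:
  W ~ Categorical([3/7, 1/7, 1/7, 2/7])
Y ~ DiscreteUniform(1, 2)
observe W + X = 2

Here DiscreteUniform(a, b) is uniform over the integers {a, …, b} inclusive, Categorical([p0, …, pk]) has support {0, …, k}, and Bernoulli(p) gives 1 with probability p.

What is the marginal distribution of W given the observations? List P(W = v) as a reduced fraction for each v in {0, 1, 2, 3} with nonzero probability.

P(W=0) = 19/52, P(W=1) = 11/26, P(W=2) = 11/52

Enumerate traces; 12 have nonzero weight after conditioning:
  (X=0, Z=1, W=2, Y=1) weight 1/64
  (X=0, Z=1, W=2, Y=2) weight 1/64
  (X=0, Z=2, W=2, Y=1) weight 1/112
  (X=0, Z=2, W=2, Y=2) weight 1/112
  (X=1, Z=1, W=1, Y=1) weight 1/32
  (X=1, Z=1, W=1, Y=2) weight 1/32
  (X=1, Z=2, W=1, Y=1) weight 1/56
  (X=1, Z=2, W=1, Y=2) weight 1/56
  (X=2, Z=1, W=0, Y=1) weight 1/64
  … 3 more
Group by W:
  weight(W=0) = 19/224
  weight(W=1) = 11/112
  weight(W=2) = 11/224
Total weight = 19/224 + 11/112 + 11/224 = 13/56
P(W=0 | obs) = 19/224 / 13/56 = 19/52
P(W=1 | obs) = 11/112 / 13/56 = 11/26
P(W=2 | obs) = 11/224 / 13/56 = 11/52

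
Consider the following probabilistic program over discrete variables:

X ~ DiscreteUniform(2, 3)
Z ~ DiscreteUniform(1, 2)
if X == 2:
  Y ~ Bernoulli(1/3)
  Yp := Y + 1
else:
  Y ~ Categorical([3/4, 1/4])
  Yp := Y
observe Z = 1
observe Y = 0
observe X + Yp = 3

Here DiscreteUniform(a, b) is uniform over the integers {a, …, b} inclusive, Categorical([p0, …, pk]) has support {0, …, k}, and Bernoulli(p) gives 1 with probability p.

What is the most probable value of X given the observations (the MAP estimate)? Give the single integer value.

Enumerate traces; 2 have nonzero weight after conditioning:
  (X=2, Z=1, Y=0) weight 1/6
  (X=3, Z=1, Y=0) weight 3/16
Group by X:
  weight(X=2) = 1/6
  weight(X=3) = 3/16
Total weight = 1/6 + 3/16 = 17/48
P(X=2 | obs) = 1/6 / 17/48 = 8/17
P(X=3 | obs) = 3/16 / 17/48 = 9/17
argmax = 3

argmax_v P(X = v | obs) = 3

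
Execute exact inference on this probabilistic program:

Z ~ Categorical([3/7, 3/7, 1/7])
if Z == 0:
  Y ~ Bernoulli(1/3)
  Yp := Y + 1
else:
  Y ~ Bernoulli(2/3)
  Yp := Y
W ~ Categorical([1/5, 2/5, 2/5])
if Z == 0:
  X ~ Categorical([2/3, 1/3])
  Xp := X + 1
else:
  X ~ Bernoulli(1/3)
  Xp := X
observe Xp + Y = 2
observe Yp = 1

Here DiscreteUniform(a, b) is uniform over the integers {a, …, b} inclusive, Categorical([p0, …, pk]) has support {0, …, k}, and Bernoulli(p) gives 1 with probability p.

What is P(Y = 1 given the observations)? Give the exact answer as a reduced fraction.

Enumerate traces; 9 have nonzero weight after conditioning:
  (Z=0, Y=0, W=0, X=1) weight 2/105
  (Z=0, Y=0, W=1, X=1) weight 4/105
  (Z=0, Y=0, W=2, X=1) weight 4/105
  (Z=1, Y=1, W=0, X=1) weight 2/105
  (Z=1, Y=1, W=1, X=1) weight 4/105
  (Z=1, Y=1, W=2, X=1) weight 4/105
  (Z=2, Y=1, W=0, X=1) weight 2/315
  (Z=2, Y=1, W=1, X=1) weight 4/315
  … 1 more
Group by Y:
  weight(Y=0) = 2/21
  weight(Y=1) = 8/63
Total weight = 2/21 + 8/63 = 2/9
P(Y=0 | obs) = 2/21 / 2/9 = 3/7
P(Y=1 | obs) = 8/63 / 2/9 = 4/7

P(Y = 1 | obs) = 4/7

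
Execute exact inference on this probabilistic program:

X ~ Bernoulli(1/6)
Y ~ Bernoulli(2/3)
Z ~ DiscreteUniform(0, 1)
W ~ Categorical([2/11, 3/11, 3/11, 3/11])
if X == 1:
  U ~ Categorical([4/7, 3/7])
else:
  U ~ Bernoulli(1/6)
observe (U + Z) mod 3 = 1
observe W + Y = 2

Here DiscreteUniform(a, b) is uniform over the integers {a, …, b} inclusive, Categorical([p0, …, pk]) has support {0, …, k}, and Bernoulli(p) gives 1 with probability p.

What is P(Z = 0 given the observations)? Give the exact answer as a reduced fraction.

Enumerate traces; 8 have nonzero weight after conditioning:
  (X=0, Y=0, Z=0, W=2, U=1) weight 5/792
  (X=0, Y=0, Z=1, W=2, U=0) weight 25/792
  (X=0, Y=1, Z=0, W=1, U=1) weight 5/396
  (X=0, Y=1, Z=1, W=1, U=0) weight 25/396
  (X=1, Y=0, Z=0, W=2, U=1) weight 1/308
  (X=1, Y=0, Z=1, W=2, U=0) weight 1/231
  (X=1, Y=1, Z=0, W=1, U=1) weight 1/154
  (X=1, Y=1, Z=1, W=1, U=0) weight 2/231
Group by Z:
  weight(Z=0) = 53/1848
  weight(Z=1) = 199/1848
Total weight = 53/1848 + 199/1848 = 3/22
P(Z=0 | obs) = 53/1848 / 3/22 = 53/252
P(Z=1 | obs) = 199/1848 / 3/22 = 199/252

P(Z = 0 | obs) = 53/252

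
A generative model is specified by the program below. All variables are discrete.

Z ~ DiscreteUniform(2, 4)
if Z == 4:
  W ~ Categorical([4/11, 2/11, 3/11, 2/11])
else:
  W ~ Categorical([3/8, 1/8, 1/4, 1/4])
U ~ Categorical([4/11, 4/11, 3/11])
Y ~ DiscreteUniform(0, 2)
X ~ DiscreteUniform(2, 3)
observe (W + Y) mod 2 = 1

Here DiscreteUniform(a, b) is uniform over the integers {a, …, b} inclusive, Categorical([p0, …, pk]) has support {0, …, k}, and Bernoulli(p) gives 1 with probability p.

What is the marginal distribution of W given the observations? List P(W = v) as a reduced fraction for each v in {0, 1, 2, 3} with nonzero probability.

Enumerate traces; 108 have nonzero weight after conditioning:
  (Z=2, W=0, U=0, Y=1, X=2) weight 1/132
  (Z=2, W=0, U=0, Y=1, X=3) weight 1/132
  (Z=2, W=0, U=1, Y=1, X=2) weight 1/132
  (Z=2, W=0, U=1, Y=1, X=3) weight 1/132
  (Z=2, W=0, U=2, Y=1, X=2) weight 1/176
  (Z=2, W=0, U=2, Y=1, X=3) weight 1/176
  (Z=2, W=1, U=0, Y=0, X=2) weight 1/396
  (Z=2, W=1, U=0, Y=0, X=3) weight 1/396
  (Z=2, W=2, U=0, Y=1, X=2) weight 1/198
  (Z=2, W=3, U=0, Y=0, X=2) weight 1/198
  … 98 more
Group by W:
  weight(W=0) = 49/396
  weight(W=1) = 19/198
  weight(W=2) = 17/198
  weight(W=3) = 5/33
Total weight = 49/396 + 19/198 + 17/198 + 5/33 = 181/396
P(W=0 | obs) = 49/396 / 181/396 = 49/181
P(W=1 | obs) = 19/198 / 181/396 = 38/181
P(W=2 | obs) = 17/198 / 181/396 = 34/181
P(W=3 | obs) = 5/33 / 181/396 = 60/181

P(W=0) = 49/181, P(W=1) = 38/181, P(W=2) = 34/181, P(W=3) = 60/181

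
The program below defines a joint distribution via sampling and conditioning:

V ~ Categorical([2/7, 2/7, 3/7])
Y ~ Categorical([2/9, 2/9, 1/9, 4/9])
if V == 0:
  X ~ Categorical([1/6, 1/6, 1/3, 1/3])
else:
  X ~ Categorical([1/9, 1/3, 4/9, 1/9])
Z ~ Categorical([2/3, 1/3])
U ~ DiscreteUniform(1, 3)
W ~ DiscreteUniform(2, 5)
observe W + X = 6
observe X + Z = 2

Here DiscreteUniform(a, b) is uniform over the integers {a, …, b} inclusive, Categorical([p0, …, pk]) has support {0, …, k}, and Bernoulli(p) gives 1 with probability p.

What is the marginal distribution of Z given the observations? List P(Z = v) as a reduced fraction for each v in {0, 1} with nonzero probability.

P(Z=0) = 26/35, P(Z=1) = 9/35

Enumerate traces; 72 have nonzero weight after conditioning:
  (V=0, Y=0, X=1, Z=1, U=1, W=5) weight 1/3402
  (V=0, Y=0, X=1, Z=1, U=2, W=5) weight 1/3402
  (V=0, Y=0, X=1, Z=1, U=3, W=5) weight 1/3402
  (V=0, Y=0, X=2, Z=0, U=1, W=4) weight 2/1701
  (V=0, Y=0, X=2, Z=0, U=2, W=4) weight 2/1701
  (V=0, Y=0, X=2, Z=0, U=3, W=4) weight 2/1701
  (V=0, Y=1, X=1, Z=1, U=1, W=5) weight 1/3402
  (V=0, Y=1, X=1, Z=1, U=2, W=5) weight 1/3402
  … 64 more
Group by Z:
  weight(Z=0) = 13/189
  weight(Z=1) = 1/42
Total weight = 13/189 + 1/42 = 5/54
P(Z=0 | obs) = 13/189 / 5/54 = 26/35
P(Z=1 | obs) = 1/42 / 5/54 = 9/35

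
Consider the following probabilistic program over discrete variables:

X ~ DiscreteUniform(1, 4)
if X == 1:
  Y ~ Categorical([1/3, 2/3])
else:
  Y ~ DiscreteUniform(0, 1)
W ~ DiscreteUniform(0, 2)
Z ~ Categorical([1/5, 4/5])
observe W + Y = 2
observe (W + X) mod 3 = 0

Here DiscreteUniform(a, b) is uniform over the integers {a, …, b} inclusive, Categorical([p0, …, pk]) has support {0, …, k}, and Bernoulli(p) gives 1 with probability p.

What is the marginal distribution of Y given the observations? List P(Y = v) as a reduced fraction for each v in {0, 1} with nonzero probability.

P(Y=0) = 5/8, P(Y=1) = 3/8

Enumerate traces; 6 have nonzero weight after conditioning:
  (X=1, Y=0, W=2, Z=0) weight 1/180
  (X=1, Y=0, W=2, Z=1) weight 1/45
  (X=2, Y=1, W=1, Z=0) weight 1/120
  (X=2, Y=1, W=1, Z=1) weight 1/30
  (X=4, Y=0, W=2, Z=0) weight 1/120
  (X=4, Y=0, W=2, Z=1) weight 1/30
Group by Y:
  weight(Y=0) = 5/72
  weight(Y=1) = 1/24
Total weight = 5/72 + 1/24 = 1/9
P(Y=0 | obs) = 5/72 / 1/9 = 5/8
P(Y=1 | obs) = 1/24 / 1/9 = 3/8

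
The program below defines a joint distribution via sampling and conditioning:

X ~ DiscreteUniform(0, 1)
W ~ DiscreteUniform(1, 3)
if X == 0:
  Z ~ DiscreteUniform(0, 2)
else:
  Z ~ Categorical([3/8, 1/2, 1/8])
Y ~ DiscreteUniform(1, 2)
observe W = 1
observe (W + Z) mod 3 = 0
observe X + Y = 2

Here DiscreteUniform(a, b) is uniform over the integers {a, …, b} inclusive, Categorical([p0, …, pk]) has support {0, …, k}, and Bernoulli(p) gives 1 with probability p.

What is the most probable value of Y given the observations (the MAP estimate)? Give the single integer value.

argmax_v P(Y = v | obs) = 2

Enumerate traces; 2 have nonzero weight after conditioning:
  (X=0, W=1, Z=2, Y=2) weight 1/36
  (X=1, W=1, Z=2, Y=1) weight 1/96
Group by Y:
  weight(Y=1) = 1/96
  weight(Y=2) = 1/36
Total weight = 1/96 + 1/36 = 11/288
P(Y=1 | obs) = 1/96 / 11/288 = 3/11
P(Y=2 | obs) = 1/36 / 11/288 = 8/11
argmax = 2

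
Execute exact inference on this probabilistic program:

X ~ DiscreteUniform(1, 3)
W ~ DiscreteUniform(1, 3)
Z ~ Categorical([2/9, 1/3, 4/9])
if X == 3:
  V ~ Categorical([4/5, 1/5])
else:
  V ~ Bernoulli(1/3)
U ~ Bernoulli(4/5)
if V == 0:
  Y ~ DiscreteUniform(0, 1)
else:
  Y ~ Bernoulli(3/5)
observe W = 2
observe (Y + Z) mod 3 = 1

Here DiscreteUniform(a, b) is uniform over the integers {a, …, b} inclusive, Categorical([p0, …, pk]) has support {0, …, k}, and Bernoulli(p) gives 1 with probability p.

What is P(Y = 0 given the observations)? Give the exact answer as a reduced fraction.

Enumerate traces; 24 have nonzero weight after conditioning:
  (X=1, W=2, Z=0, V=0, U=0, Y=1) weight 2/1215
  (X=1, W=2, Z=0, V=0, U=1, Y=1) weight 8/1215
  (X=1, W=2, Z=0, V=1, U=0, Y=1) weight 2/2025
  (X=1, W=2, Z=0, V=1, U=1, Y=1) weight 8/2025
  (X=1, W=2, Z=1, V=0, U=0, Y=0) weight 1/405
  (X=1, W=2, Z=1, V=0, U=1, Y=0) weight 4/405
  (X=1, W=2, Z=1, V=1, U=0, Y=0) weight 2/2025
  (X=1, W=2, Z=1, V=1, U=1, Y=0) weight 8/2025
  … 16 more
Group by Y:
  weight(Y=0) = 106/2025
  weight(Y=1) = 238/6075
Total weight = 106/2025 + 238/6075 = 556/6075
P(Y=0 | obs) = 106/2025 / 556/6075 = 159/278
P(Y=1 | obs) = 238/6075 / 556/6075 = 119/278

P(Y = 0 | obs) = 159/278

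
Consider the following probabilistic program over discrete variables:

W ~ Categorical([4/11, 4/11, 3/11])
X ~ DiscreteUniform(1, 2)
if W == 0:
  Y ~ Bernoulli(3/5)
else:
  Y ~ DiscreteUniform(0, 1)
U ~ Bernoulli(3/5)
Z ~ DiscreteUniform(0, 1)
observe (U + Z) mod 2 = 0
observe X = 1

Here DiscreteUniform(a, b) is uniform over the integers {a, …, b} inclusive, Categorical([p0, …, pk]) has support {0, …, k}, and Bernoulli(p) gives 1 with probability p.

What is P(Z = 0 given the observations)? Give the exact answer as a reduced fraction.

P(Z = 0 | obs) = 2/5

Enumerate traces; 12 have nonzero weight after conditioning:
  (W=0, X=1, Y=0, U=0, Z=0) weight 4/275
  (W=0, X=1, Y=0, U=1, Z=1) weight 6/275
  (W=0, X=1, Y=1, U=0, Z=0) weight 6/275
  (W=0, X=1, Y=1, U=1, Z=1) weight 9/275
  (W=1, X=1, Y=0, U=0, Z=0) weight 1/55
  (W=1, X=1, Y=0, U=1, Z=1) weight 3/110
  (W=1, X=1, Y=1, U=0, Z=0) weight 1/55
  (W=1, X=1, Y=1, U=1, Z=1) weight 3/110
  … 4 more
Group by Z:
  weight(Z=0) = 1/10
  weight(Z=1) = 3/20
Total weight = 1/10 + 3/20 = 1/4
P(Z=0 | obs) = 1/10 / 1/4 = 2/5
P(Z=1 | obs) = 3/20 / 1/4 = 3/5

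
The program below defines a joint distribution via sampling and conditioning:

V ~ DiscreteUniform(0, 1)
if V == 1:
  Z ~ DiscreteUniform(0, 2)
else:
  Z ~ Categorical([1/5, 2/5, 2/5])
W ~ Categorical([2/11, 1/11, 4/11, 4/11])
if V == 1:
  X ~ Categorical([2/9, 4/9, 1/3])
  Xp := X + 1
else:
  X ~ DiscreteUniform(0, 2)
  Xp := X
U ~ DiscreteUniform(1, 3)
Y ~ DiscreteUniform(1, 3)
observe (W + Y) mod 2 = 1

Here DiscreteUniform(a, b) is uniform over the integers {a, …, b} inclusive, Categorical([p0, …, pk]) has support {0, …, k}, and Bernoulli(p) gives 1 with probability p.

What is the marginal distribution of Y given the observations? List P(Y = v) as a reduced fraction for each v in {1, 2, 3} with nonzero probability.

Enumerate traces; 324 have nonzero weight after conditioning:
  (V=0, Z=0, W=0, X=0, U=1, Y=1) weight 1/1485
  (V=0, Z=0, W=0, X=0, U=1, Y=3) weight 1/1485
  (V=0, Z=0, W=0, X=0, U=2, Y=1) weight 1/1485
  (V=0, Z=0, W=0, X=0, U=2, Y=3) weight 1/1485
  (V=0, Z=0, W=0, X=0, U=3, Y=1) weight 1/1485
  (V=0, Z=0, W=0, X=0, U=3, Y=3) weight 1/1485
  (V=0, Z=0, W=0, X=1, U=1, Y=1) weight 1/1485
  (V=0, Z=0, W=0, X=1, U=1, Y=3) weight 1/1485
  (V=0, Z=0, W=1, X=0, U=1, Y=2) weight 1/2970
  … 315 more
Group by Y:
  weight(Y=1) = 2/11
  weight(Y=2) = 5/33
  weight(Y=3) = 2/11
Total weight = 2/11 + 5/33 + 2/11 = 17/33
P(Y=1 | obs) = 2/11 / 17/33 = 6/17
P(Y=2 | obs) = 5/33 / 17/33 = 5/17
P(Y=3 | obs) = 2/11 / 17/33 = 6/17

P(Y=1) = 6/17, P(Y=2) = 5/17, P(Y=3) = 6/17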